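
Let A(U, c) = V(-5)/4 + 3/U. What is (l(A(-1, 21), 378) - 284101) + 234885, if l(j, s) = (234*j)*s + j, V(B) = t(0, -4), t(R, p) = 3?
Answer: -992941/4 ≈ -2.4824e+5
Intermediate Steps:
V(B) = 3
A(U, c) = ¾ + 3/U (A(U, c) = 3/4 + 3/U = 3*(¼) + 3/U = ¾ + 3/U)
l(j, s) = j + 234*j*s (l(j, s) = 234*j*s + j = j + 234*j*s)
(l(A(-1, 21), 378) - 284101) + 234885 = ((¾ + 3/(-1))*(1 + 234*378) - 284101) + 234885 = ((¾ + 3*(-1))*(1 + 88452) - 284101) + 234885 = ((¾ - 3)*88453 - 284101) + 234885 = (-9/4*88453 - 284101) + 234885 = (-796077/4 - 284101) + 234885 = -1932481/4 + 234885 = -992941/4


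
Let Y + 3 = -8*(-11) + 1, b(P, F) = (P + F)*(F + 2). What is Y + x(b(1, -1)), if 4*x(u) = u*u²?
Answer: 86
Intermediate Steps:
b(P, F) = (2 + F)*(F + P) (b(P, F) = (F + P)*(2 + F) = (2 + F)*(F + P))
Y = 86 (Y = -3 + (-8*(-11) + 1) = -3 + (88 + 1) = -3 + 89 = 86)
x(u) = u³/4 (x(u) = (u*u²)/4 = u³/4)
Y + x(b(1, -1)) = 86 + ((-1)² + 2*(-1) + 2*1 - 1*1)³/4 = 86 + (1 - 2 + 2 - 1)³/4 = 86 + (¼)*0³ = 86 + (¼)*0 = 86 + 0 = 86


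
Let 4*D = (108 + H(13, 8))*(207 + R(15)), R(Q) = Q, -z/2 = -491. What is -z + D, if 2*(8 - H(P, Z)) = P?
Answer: 20381/4 ≈ 5095.3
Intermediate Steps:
z = 982 (z = -2*(-491) = 982)
H(P, Z) = 8 - P/2
D = 24309/4 (D = ((108 + (8 - 1/2*13))*(207 + 15))/4 = ((108 + (8 - 13/2))*222)/4 = ((108 + 3/2)*222)/4 = ((219/2)*222)/4 = (1/4)*24309 = 24309/4 ≈ 6077.3)
-z + D = -1*982 + 24309/4 = -982 + 24309/4 = 20381/4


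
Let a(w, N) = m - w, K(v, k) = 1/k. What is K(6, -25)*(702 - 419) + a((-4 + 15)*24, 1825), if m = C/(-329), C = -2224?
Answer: -2208907/8225 ≈ -268.56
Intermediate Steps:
m = 2224/329 (m = -2224/(-329) = -2224*(-1/329) = 2224/329 ≈ 6.7599)
a(w, N) = 2224/329 - w
K(6, -25)*(702 - 419) + a((-4 + 15)*24, 1825) = (702 - 419)/(-25) + (2224/329 - (-4 + 15)*24) = -1/25*283 + (2224/329 - 11*24) = -283/25 + (2224/329 - 1*264) = -283/25 + (2224/329 - 264) = -283/25 - 84632/329 = -2208907/8225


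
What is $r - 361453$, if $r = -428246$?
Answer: $-789699$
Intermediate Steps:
$r - 361453 = -428246 - 361453 = -789699$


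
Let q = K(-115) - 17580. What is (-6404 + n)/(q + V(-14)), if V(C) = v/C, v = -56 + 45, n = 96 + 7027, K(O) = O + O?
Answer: -10066/249329 ≈ -0.040372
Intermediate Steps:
K(O) = 2*O
q = -17810 (q = 2*(-115) - 17580 = -230 - 17580 = -17810)
n = 7123
v = -11
V(C) = -11/C
(-6404 + n)/(q + V(-14)) = (-6404 + 7123)/(-17810 - 11/(-14)) = 719/(-17810 - 11*(-1/14)) = 719/(-17810 + 11/14) = 719/(-249329/14) = 719*(-14/249329) = -10066/249329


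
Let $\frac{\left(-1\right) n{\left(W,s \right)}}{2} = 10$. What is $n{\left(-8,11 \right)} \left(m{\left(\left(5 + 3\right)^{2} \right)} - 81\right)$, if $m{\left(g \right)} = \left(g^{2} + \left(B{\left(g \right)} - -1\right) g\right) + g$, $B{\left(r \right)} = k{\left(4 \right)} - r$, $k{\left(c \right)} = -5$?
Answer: $5460$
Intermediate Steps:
$B{\left(r \right)} = -5 - r$
$n{\left(W,s \right)} = -20$ ($n{\left(W,s \right)} = \left(-2\right) 10 = -20$)
$m{\left(g \right)} = g + g^{2} + g \left(-4 - g\right)$ ($m{\left(g \right)} = \left(g^{2} + \left(\left(-5 - g\right) - -1\right) g\right) + g = \left(g^{2} + \left(\left(-5 - g\right) + 1\right) g\right) + g = \left(g^{2} + \left(-4 - g\right) g\right) + g = \left(g^{2} + g \left(-4 - g\right)\right) + g = g + g^{2} + g \left(-4 - g\right)$)
$n{\left(-8,11 \right)} \left(m{\left(\left(5 + 3\right)^{2} \right)} - 81\right) = - 20 \left(- 3 \left(5 + 3\right)^{2} - 81\right) = - 20 \left(- 3 \cdot 8^{2} - 81\right) = - 20 \left(\left(-3\right) 64 - 81\right) = - 20 \left(-192 - 81\right) = \left(-20\right) \left(-273\right) = 5460$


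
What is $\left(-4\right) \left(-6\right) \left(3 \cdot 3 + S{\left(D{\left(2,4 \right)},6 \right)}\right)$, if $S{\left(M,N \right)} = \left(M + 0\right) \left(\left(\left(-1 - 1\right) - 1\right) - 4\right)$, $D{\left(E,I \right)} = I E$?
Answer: $-1128$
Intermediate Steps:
$D{\left(E,I \right)} = E I$
$S{\left(M,N \right)} = - 7 M$ ($S{\left(M,N \right)} = M \left(\left(-2 - 1\right) - 4\right) = M \left(-3 - 4\right) = M \left(-7\right) = - 7 M$)
$\left(-4\right) \left(-6\right) \left(3 \cdot 3 + S{\left(D{\left(2,4 \right)},6 \right)}\right) = \left(-4\right) \left(-6\right) \left(3 \cdot 3 - 7 \cdot 2 \cdot 4\right) = 24 \left(9 - 56\right) = 24 \left(-47\right) = -1128$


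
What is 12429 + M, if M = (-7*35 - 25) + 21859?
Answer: 34018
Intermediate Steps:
M = 21589 (M = (-245 - 25) + 21859 = -270 + 21859 = 21589)
12429 + M = 12429 + 21589 = 34018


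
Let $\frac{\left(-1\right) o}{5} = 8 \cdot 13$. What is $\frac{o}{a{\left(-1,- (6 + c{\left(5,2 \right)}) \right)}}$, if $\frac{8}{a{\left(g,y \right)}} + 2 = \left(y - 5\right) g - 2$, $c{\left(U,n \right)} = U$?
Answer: $-780$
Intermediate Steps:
$a{\left(g,y \right)} = \frac{8}{-4 + g \left(-5 + y\right)}$ ($a{\left(g,y \right)} = \frac{8}{-2 + \left(\left(y - 5\right) g - 2\right)} = \frac{8}{-2 + \left(\left(-5 + y\right) g - 2\right)} = \frac{8}{-2 + \left(g \left(-5 + y\right) - 2\right)} = \frac{8}{-2 + \left(-2 + g \left(-5 + y\right)\right)} = \frac{8}{-4 + g \left(-5 + y\right)}$)
$o = -520$ ($o = - 5 \cdot 8 \cdot 13 = \left(-5\right) 104 = -520$)
$\frac{o}{a{\left(-1,- (6 + c{\left(5,2 \right)}) \right)}} = \frac{1}{8 \frac{1}{-4 - -5 - - (6 + 5)}} \left(-520\right) = \frac{1}{8 \frac{1}{-4 + 5 - \left(-1\right) 11}} \left(-520\right) = \frac{1}{8 \frac{1}{-4 + 5 - -11}} \left(-520\right) = \frac{1}{8 \frac{1}{-4 + 5 + 11}} \left(-520\right) = \frac{1}{8 \cdot \frac{1}{12}} \left(-520\right) = \frac{1}{\frac{2}{3}} \left(-520\right) = \frac{3}{2} \left(-520\right) = -780$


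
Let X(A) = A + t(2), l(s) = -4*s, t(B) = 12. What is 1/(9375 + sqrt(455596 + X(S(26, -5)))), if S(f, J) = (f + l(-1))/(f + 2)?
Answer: 131250/1224090223 - sqrt(89299378)/1224090223 ≈ 9.9503e-5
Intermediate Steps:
S(f, J) = (4 + f)/(2 + f) (S(f, J) = (f - 4*(-1))/(f + 2) = (f + 4)/(2 + f) = (4 + f)/(2 + f))
X(A) = 12 + A (X(A) = A + 12 = 12 + A)
1/(9375 + sqrt(455596 + X(S(26, -5)))) = 1/(9375 + sqrt(455596 + (12 + (4 + 26)/(2 + 26)))) = 1/(9375 + sqrt(455596 + (12 + 30/28))) = 1/(9375 + sqrt(455596 + (12 + (1/28)*30))) = 1/(9375 + sqrt(455596 + (12 + 15/14))) = 1/(9375 + sqrt(455596 + 183/14)) = 1/(9375 + sqrt(6378527/14)) = 1/(9375 + sqrt(89299378)/14)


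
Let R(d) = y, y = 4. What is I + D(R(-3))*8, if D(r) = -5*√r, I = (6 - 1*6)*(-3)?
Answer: -80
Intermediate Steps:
I = 0 (I = (6 - 6)*(-3) = 0*(-3) = 0)
R(d) = 4
I + D(R(-3))*8 = 0 - 5*√4*8 = 0 - 5*2*8 = 0 - 10*8 = 0 - 80 = -80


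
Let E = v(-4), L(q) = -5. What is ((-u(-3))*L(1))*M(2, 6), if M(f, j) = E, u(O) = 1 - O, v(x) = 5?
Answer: 100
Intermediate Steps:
E = 5
M(f, j) = 5
((-u(-3))*L(1))*M(2, 6) = (-(1 - 1*(-3))*(-5))*5 = (-(1 + 3)*(-5))*5 = (-1*4*(-5))*5 = -4*(-5)*5 = 20*5 = 100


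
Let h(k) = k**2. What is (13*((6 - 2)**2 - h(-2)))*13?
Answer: 2028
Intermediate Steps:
(13*((6 - 2)**2 - h(-2)))*13 = (13*((6 - 2)**2 - 1*(-2)**2))*13 = (13*(4**2 - 1*4))*13 = (13*(16 - 4))*13 = (13*12)*13 = 156*13 = 2028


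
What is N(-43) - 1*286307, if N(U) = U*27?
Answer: -287468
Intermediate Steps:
N(U) = 27*U
N(-43) - 1*286307 = 27*(-43) - 1*286307 = -1161 - 286307 = -287468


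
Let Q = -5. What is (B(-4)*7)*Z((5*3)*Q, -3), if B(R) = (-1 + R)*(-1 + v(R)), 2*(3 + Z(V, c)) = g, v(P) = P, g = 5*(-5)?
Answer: -5425/2 ≈ -2712.5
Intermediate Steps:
g = -25
Z(V, c) = -31/2 (Z(V, c) = -3 + (1/2)*(-25) = -3 - 25/2 = -31/2)
B(R) = (-1 + R)**2 (B(R) = (-1 + R)*(-1 + R) = (-1 + R)**2)
(B(-4)*7)*Z((5*3)*Q, -3) = ((1 + (-4)**2 - 2*(-4))*7)*(-31/2) = ((1 + 16 + 8)*7)*(-31/2) = (25*7)*(-31/2) = 175*(-31/2) = -5425/2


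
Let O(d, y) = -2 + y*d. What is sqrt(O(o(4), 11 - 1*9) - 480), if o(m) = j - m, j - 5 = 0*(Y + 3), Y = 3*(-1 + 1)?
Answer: 4*I*sqrt(30) ≈ 21.909*I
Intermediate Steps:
Y = 0 (Y = 3*0 = 0)
j = 5 (j = 5 + 0*(0 + 3) = 5 + 0*3 = 5 + 0 = 5)
o(m) = 5 - m
O(d, y) = -2 + d*y
sqrt(O(o(4), 11 - 1*9) - 480) = sqrt((-2 + (5 - 1*4)*(11 - 1*9)) - 480) = sqrt((-2 + (5 - 4)*(11 - 9)) - 480) = sqrt((-2 + 1*2) - 480) = sqrt((-2 + 2) - 480) = sqrt(0 - 480) = sqrt(-480) = 4*I*sqrt(30)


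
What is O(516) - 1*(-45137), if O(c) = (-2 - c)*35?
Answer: 27007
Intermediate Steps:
O(c) = -70 - 35*c
O(516) - 1*(-45137) = (-70 - 35*516) - 1*(-45137) = (-70 - 18060) + 45137 = -18130 + 45137 = 27007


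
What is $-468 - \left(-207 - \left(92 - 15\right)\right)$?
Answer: $-184$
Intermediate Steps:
$-468 - \left(-207 - \left(92 - 15\right)\right) = -468 - \left(-207 - 77\right) = -468 - -284 = -468 + 284 = -184$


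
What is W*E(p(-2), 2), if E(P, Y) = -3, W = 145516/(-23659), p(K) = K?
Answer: 436548/23659 ≈ 18.452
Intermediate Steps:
W = -145516/23659 (W = 145516*(-1/23659) = -145516/23659 ≈ -6.1506)
W*E(p(-2), 2) = -145516/23659*(-3) = 436548/23659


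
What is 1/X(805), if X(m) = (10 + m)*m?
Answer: 1/656075 ≈ 1.5242e-6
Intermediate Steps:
X(m) = m*(10 + m)
1/X(805) = 1/(805*(10 + 805)) = 1/(805*815) = 1/656075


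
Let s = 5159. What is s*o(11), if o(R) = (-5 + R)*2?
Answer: 61908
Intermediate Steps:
o(R) = -10 + 2*R
s*o(11) = 5159*(-10 + 2*11) = 5159*(-10 + 22) = 5159*12 = 61908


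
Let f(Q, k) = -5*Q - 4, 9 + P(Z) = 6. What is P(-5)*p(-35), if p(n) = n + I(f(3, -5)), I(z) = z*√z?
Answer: 105 + 57*I*√19 ≈ 105.0 + 248.46*I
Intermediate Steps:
P(Z) = -3 (P(Z) = -9 + 6 = -3)
f(Q, k) = -4 - 5*Q
I(z) = z^(3/2)
p(n) = n - 19*I*√19 (p(n) = n + (-4 - 5*3)^(3/2) = n + (-4 - 15)^(3/2) = n + (-19)^(3/2) = n - 19*I*√19)
P(-5)*p(-35) = -3*(-35 - 19*I*√19) = 105 + 57*I*√19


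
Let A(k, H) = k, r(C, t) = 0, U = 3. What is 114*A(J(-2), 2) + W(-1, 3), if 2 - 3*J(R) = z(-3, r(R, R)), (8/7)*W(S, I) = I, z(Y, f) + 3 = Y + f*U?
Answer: 2453/8 ≈ 306.63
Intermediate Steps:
z(Y, f) = -3 + Y + 3*f (z(Y, f) = -3 + (Y + f*3) = -3 + (Y + 3*f) = -3 + Y + 3*f)
W(S, I) = 7*I/8
J(R) = 8/3 (J(R) = ⅔ - (-3 - 3 + 3*0)/3 = ⅔ - (-3 - 3 + 0)/3 = ⅔ - ⅓*(-6) = ⅔ + 2 = 8/3)
114*A(J(-2), 2) + W(-1, 3) = 114*(8/3) + (7/8)*3 = 304 + 21/8 = 2453/8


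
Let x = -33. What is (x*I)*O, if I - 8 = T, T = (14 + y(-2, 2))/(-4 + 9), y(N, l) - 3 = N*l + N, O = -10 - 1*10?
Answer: 6732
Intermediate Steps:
O = -20 (O = -10 - 10 = -20)
y(N, l) = 3 + N + N*l (y(N, l) = 3 + (N*l + N) = 3 + (N + N*l) = 3 + N + N*l)
T = 11/5 (T = (14 + (3 - 2 - 2*2))/(-4 + 9) = (14 + (3 - 2 - 4))/5 = (14 - 3)*(1/5) = 11*(1/5) = 11/5 ≈ 2.2000)
I = 51/5 (I = 8 + 11/5 = 51/5 ≈ 10.200)
(x*I)*O = -33*51/5*(-20) = -1683/5*(-20) = 6732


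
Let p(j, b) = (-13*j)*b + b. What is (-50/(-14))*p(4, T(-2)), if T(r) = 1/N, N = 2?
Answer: -1275/14 ≈ -91.071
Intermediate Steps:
T(r) = 1/2
p(j, b) = b - 13*b*j (p(j, b) = -13*b*j + b = b - 13*b*j)
(-50/(-14))*p(4, T(-2)) = (-50/(-14))*((1 - 13*4)/2) = (-50*(-1/14))*((1 - 52)/2) = 25*((1/2)*(-51))/7 = (25/7)*(-51/2) = -1275/14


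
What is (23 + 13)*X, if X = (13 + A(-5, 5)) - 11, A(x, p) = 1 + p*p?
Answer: 1008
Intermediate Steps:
A(x, p) = 1 + p²
X = 28 (X = (13 + (1 + 5²)) - 11 = (13 + (1 + 25)) - 11 = (13 + 26) - 11 = 39 - 11 = 28)
(23 + 13)*X = (23 + 13)*28 = 36*28 = 1008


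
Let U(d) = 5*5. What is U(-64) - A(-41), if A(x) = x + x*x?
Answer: -1615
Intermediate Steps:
U(d) = 25
A(x) = x + x**2
U(-64) - A(-41) = 25 - (-41)*(1 - 41) = 25 - (-41)*(-40) = 25 - 1*1640 = 25 - 1640 = -1615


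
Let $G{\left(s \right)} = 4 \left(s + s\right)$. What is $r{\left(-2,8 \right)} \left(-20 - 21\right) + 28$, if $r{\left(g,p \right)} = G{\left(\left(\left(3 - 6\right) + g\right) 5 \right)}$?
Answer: $8228$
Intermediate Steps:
$G{\left(s \right)} = 8 s$ ($G{\left(s \right)} = 4 \cdot 2 s = 8 s$)
$r{\left(g,p \right)} = -120 + 40 g$ ($r{\left(g,p \right)} = 8 \left(\left(3 - 6\right) + g\right) 5 = 8 \left(-3 + g\right) 5 = 8 \left(-15 + 5 g\right) = -120 + 40 g$)
$r{\left(-2,8 \right)} \left(-20 - 21\right) + 28 = \left(-120 + 40 \left(-2\right)\right) \left(-20 - 21\right) + 28 = \left(-120 - 80\right) \left(-41\right) + 28 = \left(-200\right) \left(-41\right) + 28 = 8200 + 28 = 8228$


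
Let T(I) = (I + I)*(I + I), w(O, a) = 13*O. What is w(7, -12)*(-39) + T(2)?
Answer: -3533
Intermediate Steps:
T(I) = 4*I² (T(I) = (2*I)*(2*I) = 4*I²)
w(7, -12)*(-39) + T(2) = (13*7)*(-39) + 4*2² = 91*(-39) + 4*4 = -3549 + 16 = -3533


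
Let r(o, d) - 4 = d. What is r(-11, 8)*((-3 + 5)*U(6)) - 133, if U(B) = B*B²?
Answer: 5051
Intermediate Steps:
r(o, d) = 4 + d
U(B) = B³
r(-11, 8)*((-3 + 5)*U(6)) - 133 = (4 + 8)*((-3 + 5)*6³) - 133 = 12*(2*216) - 133 = 12*432 - 133 = 5184 - 133 = 5051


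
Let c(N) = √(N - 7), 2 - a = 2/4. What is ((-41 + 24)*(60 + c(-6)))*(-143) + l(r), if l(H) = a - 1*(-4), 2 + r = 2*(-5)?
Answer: 291731/2 + 2431*I*√13 ≈ 1.4587e+5 + 8765.1*I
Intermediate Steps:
a = 3/2 (a = 2 - 2/4 = 2 - 1*½ = 2 - ½ = 3/2 ≈ 1.5000)
c(N) = √(-7 + N)
r = -12 (r = -2 + 2*(-5) = -2 - 10 = -12)
l(H) = 11/2 (l(H) = 3/2 - 1*(-4) = 3/2 + 4 = 11/2)
((-41 + 24)*(60 + c(-6)))*(-143) + l(r) = ((-41 + 24)*(60 + √(-7 - 6)))*(-143) + 11/2 = -17*(60 + √(-13))*(-143) + 11/2 = -17*(60 + I*√13)*(-143) + 11/2 = (-1020 - 17*I*√13)*(-143) + 11/2 = (145860 + 2431*I*√13) + 11/2 = 291731/2 + 2431*I*√13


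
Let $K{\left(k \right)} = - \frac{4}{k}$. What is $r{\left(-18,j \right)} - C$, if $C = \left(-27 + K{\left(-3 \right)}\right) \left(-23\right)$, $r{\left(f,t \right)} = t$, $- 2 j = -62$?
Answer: $- \frac{1678}{3} \approx -559.33$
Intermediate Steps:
$j = 31$ ($j = \left(- \frac{1}{2}\right) \left(-62\right) = 31$)
$C = \frac{1771}{3}$ ($C = \left(-27 - \frac{4}{-3}\right) \left(-23\right) = \left(-27 - - \frac{4}{3}\right) \left(-23\right) = \left(-27 + \frac{4}{3}\right) \left(-23\right) = \left(- \frac{77}{3}\right) \left(-23\right) = \frac{1771}{3} \approx 590.33$)
$r{\left(-18,j \right)} - C = 31 - \frac{1771}{3} = - \frac{1678}{3}$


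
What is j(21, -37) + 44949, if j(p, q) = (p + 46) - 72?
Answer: 44944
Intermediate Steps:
j(p, q) = -26 + p (j(p, q) = (46 + p) - 72 = -26 + p)
j(21, -37) + 44949 = (-26 + 21) + 44949 = -5 + 44949 = 44944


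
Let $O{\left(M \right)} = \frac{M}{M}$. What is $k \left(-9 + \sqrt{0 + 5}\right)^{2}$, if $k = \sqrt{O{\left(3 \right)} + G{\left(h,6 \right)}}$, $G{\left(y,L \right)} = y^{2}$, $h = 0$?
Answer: $\left(9 - \sqrt{5}\right)^{2} \approx 45.751$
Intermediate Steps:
$O{\left(M \right)} = 1$
$k = 1$ ($k = \sqrt{1 + 0^{2}} = \sqrt{1 + 0} = \sqrt{1} = 1$)
$k \left(-9 + \sqrt{0 + 5}\right)^{2} = 1 \left(-9 + \sqrt{0 + 5}\right)^{2} = 1 \left(-9 + \sqrt{5}\right)^{2} = \left(-9 + \sqrt{5}\right)^{2}$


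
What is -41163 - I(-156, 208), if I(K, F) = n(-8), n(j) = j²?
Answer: -41227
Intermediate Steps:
I(K, F) = 64 (I(K, F) = (-8)² = 64)
-41163 - I(-156, 208) = -41163 - 1*64 = -41163 - 64 = -41227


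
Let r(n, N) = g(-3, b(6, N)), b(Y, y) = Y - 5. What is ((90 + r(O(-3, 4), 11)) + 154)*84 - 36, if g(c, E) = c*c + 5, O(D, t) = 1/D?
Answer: 21636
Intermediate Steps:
O(D, t) = 1/D
b(Y, y) = -5 + Y
g(c, E) = 5 + c² (g(c, E) = c² + 5 = 5 + c²)
r(n, N) = 14 (r(n, N) = 5 + (-3)² = 5 + 9 = 14)
((90 + r(O(-3, 4), 11)) + 154)*84 - 36 = ((90 + 14) + 154)*84 - 36 = (104 + 154)*84 - 36 = 258*84 - 36 = 21672 - 36 = 21636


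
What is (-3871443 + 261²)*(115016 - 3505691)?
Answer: 12895828822350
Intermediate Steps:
(-3871443 + 261²)*(115016 - 3505691) = (-3871443 + 68121)*(-3390675) = -3803322*(-3390675) = 12895828822350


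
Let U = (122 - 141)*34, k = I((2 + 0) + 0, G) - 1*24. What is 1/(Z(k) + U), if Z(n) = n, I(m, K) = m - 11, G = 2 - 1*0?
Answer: -1/679 ≈ -0.0014728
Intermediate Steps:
G = 2 (G = 2 + 0 = 2)
I(m, K) = -11 + m
k = -33 (k = (-11 + ((2 + 0) + 0)) - 1*24 = (-11 + (2 + 0)) - 24 = (-11 + 2) - 24 = -9 - 24 = -33)
U = -646 (U = -19*34 = -646)
1/(Z(k) + U) = 1/(-33 - 646) = 1/(-679) = -1/679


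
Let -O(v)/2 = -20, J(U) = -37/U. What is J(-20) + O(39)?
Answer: 837/20 ≈ 41.850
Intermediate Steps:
O(v) = 40 (O(v) = -2*(-20) = 40)
J(-20) + O(39) = -37/(-20) + 40 = -37*(-1/20) + 40 = 37/20 + 40 = 837/20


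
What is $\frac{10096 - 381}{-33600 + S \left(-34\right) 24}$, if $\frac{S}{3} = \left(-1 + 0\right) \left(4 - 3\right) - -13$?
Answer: $- \frac{9715}{62976} \approx -0.15427$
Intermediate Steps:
$S = 36$ ($S = 3 \left(\left(-1 + 0\right) \left(4 - 3\right) - -13\right) = 3 \left(\left(-1\right) 1 + 13\right) = 3 \left(-1 + 13\right) = 3 \cdot 12 = 36$)
$\frac{10096 - 381}{-33600 + S \left(-34\right) 24} = \frac{10096 - 381}{-33600 + 36 \left(-34\right) 24} = \frac{9715}{-33600 - 29376} = \frac{9715}{-62976} = 9715 \left(- \frac{1}{62976}\right) = - \frac{9715}{62976}$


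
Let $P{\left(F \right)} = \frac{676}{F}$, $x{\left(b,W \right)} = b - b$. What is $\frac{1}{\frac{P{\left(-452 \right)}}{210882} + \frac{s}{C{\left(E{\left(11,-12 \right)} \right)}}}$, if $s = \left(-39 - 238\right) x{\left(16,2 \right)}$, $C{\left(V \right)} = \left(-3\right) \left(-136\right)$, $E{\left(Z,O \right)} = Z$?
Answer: $- \frac{23829666}{169} \approx -1.41 \cdot 10^{5}$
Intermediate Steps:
$x{\left(b,W \right)} = 0$
$C{\left(V \right)} = 408$
$s = 0$ ($s = \left(-39 - 238\right) 0 = \left(-277\right) 0 = 0$)
$\frac{1}{\frac{P{\left(-452 \right)}}{210882} + \frac{s}{C{\left(E{\left(11,-12 \right)} \right)}}} = \frac{1}{\frac{676 \frac{1}{-452}}{210882} + \frac{0}{408}} = \frac{1}{676 \left(- \frac{1}{452}\right) \frac{1}{210882} + 0 \cdot \frac{1}{408}} = \frac{1}{\left(- \frac{169}{113}\right) \frac{1}{210882} + 0} = \frac{1}{- \frac{169}{23829666} + 0} = \frac{1}{- \frac{169}{23829666}} = - \frac{23829666}{169}$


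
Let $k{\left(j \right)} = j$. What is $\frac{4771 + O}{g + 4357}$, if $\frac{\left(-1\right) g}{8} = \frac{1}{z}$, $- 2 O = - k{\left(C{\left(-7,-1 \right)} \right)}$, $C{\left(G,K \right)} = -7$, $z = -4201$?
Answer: $\frac{8011307}{7321506} \approx 1.0942$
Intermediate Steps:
$O = - \frac{7}{2}$ ($O = - \frac{\left(-1\right) \left(-7\right)}{2} = \left(- \frac{1}{2}\right) 7 = - \frac{7}{2} \approx -3.5$)
$g = \frac{8}{4201}$ ($g = - \frac{8}{-4201} = \left(-8\right) \left(- \frac{1}{4201}\right) = \frac{8}{4201} \approx 0.0019043$)
$\frac{4771 + O}{g + 4357} = \frac{4771 - \frac{7}{2}}{\frac{8}{4201} + 4357} = \frac{9535}{2 \cdot \frac{18303765}{4201}} = \frac{9535}{2} \cdot \frac{4201}{18303765} = \frac{8011307}{7321506}$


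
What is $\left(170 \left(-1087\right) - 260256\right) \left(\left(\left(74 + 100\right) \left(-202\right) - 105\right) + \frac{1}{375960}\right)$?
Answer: $\frac{2949257063588717}{187980} \approx 1.5689 \cdot 10^{10}$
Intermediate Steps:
$\left(170 \left(-1087\right) - 260256\right) \left(\left(\left(74 + 100\right) \left(-202\right) - 105\right) + \frac{1}{375960}\right) = \left(-184790 - 260256\right) \left(\left(174 \left(-202\right) - 105\right) + \frac{1}{375960}\right) = - 445046 \left(\left(-35148 - 105\right) + \frac{1}{375960}\right) = - 445046 \left(-35253 + \frac{1}{375960}\right) = \left(-445046\right) \left(- \frac{13253717879}{375960}\right) = \frac{2949257063588717}{187980}$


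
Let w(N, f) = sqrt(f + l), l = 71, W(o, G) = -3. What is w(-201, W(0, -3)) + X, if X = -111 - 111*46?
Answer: -5217 + 2*sqrt(17) ≈ -5208.8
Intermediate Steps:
w(N, f) = sqrt(71 + f) (w(N, f) = sqrt(f + 71) = sqrt(71 + f))
X = -5217 (X = -111 - 5106 = -5217)
w(-201, W(0, -3)) + X = sqrt(71 - 3) - 5217 = sqrt(68) - 5217 = 2*sqrt(17) - 5217 = -5217 + 2*sqrt(17)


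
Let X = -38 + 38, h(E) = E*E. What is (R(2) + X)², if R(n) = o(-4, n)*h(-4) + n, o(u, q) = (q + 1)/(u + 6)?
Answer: 676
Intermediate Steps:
h(E) = E²
o(u, q) = (1 + q)/(6 + u)
R(n) = 8 + 9*n (R(n) = ((1 + n)/(6 - 4))*(-4)² + n = ((1 + n)/2)*16 + n = (½ + n/2)*16 + n = (8 + 8*n) + n = 8 + 9*n)
X = 0
(R(2) + X)² = ((8 + 9*2) + 0)² = ((8 + 18) + 0)² = (26 + 0)² = 26² = 676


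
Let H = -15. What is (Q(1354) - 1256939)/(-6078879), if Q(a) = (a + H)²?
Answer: -535982/6078879 ≈ -0.088171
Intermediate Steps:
Q(a) = (-15 + a)² (Q(a) = (a - 15)² = (-15 + a)²)
(Q(1354) - 1256939)/(-6078879) = ((-15 + 1354)² - 1256939)/(-6078879) = (1339² - 1256939)*(-1/6078879) = (1792921 - 1256939)*(-1/6078879) = 535982*(-1/6078879) = -535982/6078879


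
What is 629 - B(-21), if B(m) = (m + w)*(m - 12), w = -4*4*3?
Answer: -1648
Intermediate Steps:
w = -48 (w = -16*3 = -48)
B(m) = (-48 + m)*(-12 + m) (B(m) = (m - 48)*(m - 12) = (-48 + m)*(-12 + m))
629 - B(-21) = 629 - (576 + (-21)² - 60*(-21)) = 629 - (576 + 441 + 1260) = 629 - 1*2277 = 629 - 2277 = -1648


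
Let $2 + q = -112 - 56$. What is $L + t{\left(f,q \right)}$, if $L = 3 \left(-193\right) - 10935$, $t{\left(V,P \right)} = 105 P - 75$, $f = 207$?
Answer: $-29439$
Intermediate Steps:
$q = -170$ ($q = -2 - 168 = -170$)
$t{\left(V,P \right)} = -75 + 105 P$
$L = -11514$ ($L = -579 - 10935 = -11514$)
$L + t{\left(f,q \right)} = -11514 + \left(-75 + 105 \left(-170\right)\right) = -11514 - 17925 = -29439$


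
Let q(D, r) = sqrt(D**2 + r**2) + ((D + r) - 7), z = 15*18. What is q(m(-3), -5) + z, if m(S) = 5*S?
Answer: 243 + 5*sqrt(10) ≈ 258.81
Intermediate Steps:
z = 270
q(D, r) = -7 + D + r + sqrt(D**2 + r**2) (q(D, r) = sqrt(D**2 + r**2) + (-7 + D + r) = -7 + D + r + sqrt(D**2 + r**2))
q(m(-3), -5) + z = (-7 + 5*(-3) - 5 + sqrt((5*(-3))**2 + (-5)**2)) + 270 = (-7 - 15 - 5 + sqrt((-15)**2 + 25)) + 270 = (-7 - 15 - 5 + sqrt(225 + 25)) + 270 = (-7 - 15 - 5 + sqrt(250)) + 270 = (-7 - 15 - 5 + 5*sqrt(10)) + 270 = (-27 + 5*sqrt(10)) + 270 = 243 + 5*sqrt(10)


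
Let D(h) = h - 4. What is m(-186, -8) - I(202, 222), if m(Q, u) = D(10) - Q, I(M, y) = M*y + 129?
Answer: -44781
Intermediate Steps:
I(M, y) = 129 + M*y
D(h) = -4 + h
m(Q, u) = 6 - Q (m(Q, u) = (-4 + 10) - Q = 6 - Q)
m(-186, -8) - I(202, 222) = (6 - 1*(-186)) - (129 + 202*222) = (6 + 186) - (129 + 44844) = 192 - 1*44973 = 192 - 44973 = -44781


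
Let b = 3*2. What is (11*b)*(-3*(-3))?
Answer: 594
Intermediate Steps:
b = 6
(11*b)*(-3*(-3)) = (11*6)*(-3*(-3)) = 66*9 = 594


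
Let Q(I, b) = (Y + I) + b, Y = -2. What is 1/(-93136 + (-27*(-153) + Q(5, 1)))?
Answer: -1/89001 ≈ -1.1236e-5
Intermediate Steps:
Q(I, b) = -2 + I + b (Q(I, b) = (-2 + I) + b = -2 + I + b)
1/(-93136 + (-27*(-153) + Q(5, 1))) = 1/(-93136 + (-27*(-153) + (-2 + 5 + 1))) = 1/(-93136 + (4131 + 4)) = 1/(-93136 + 4135) = 1/(-89001) = -1/89001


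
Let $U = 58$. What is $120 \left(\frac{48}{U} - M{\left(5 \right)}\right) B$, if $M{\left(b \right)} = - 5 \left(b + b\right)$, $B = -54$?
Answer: $- \frac{9551520}{29} \approx -3.2936 \cdot 10^{5}$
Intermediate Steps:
$M{\left(b \right)} = - 10 b$ ($M{\left(b \right)} = - 5 \cdot 2 b = - 10 b$)
$120 \left(\frac{48}{U} - M{\left(5 \right)}\right) B = 120 \left(\frac{48}{58} - \left(-10\right) 5\right) \left(-54\right) = 120 \left(48 \cdot \frac{1}{58} - -50\right) \left(-54\right) = 120 \left(\frac{24}{29} + 50\right) \left(-54\right) = 120 \cdot \frac{1474}{29} \left(-54\right) = \frac{176880}{29} \left(-54\right) = - \frac{9551520}{29}$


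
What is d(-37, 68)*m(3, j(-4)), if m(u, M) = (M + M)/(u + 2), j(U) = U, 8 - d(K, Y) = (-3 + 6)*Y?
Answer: 1568/5 ≈ 313.60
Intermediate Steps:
d(K, Y) = 8 - 3*Y (d(K, Y) = 8 - (-3 + 6)*Y = 8 - 3*Y)
m(u, M) = 2*M/(2 + u) (m(u, M) = (2*M)/(2 + u) = 2*M/(2 + u))
d(-37, 68)*m(3, j(-4)) = (8 - 3*68)*(2*(-4)/(2 + 3)) = (8 - 204)*(2*(-4)/5) = -392*(-4)/5 = -196*(-8/5) = 1568/5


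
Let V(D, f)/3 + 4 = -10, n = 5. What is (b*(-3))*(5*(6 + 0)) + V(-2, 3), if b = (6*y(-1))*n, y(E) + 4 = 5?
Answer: -2742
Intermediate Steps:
y(E) = 1 (y(E) = -4 + 5 = 1)
b = 30 (b = (6*1)*5 = 6*5 = 30)
V(D, f) = -42 (V(D, f) = -12 + 3*(-10) = -12 - 30 = -42)
(b*(-3))*(5*(6 + 0)) + V(-2, 3) = (30*(-3))*(5*(6 + 0)) - 42 = -450*6 - 42 = -90*30 - 42 = -2700 - 42 = -2742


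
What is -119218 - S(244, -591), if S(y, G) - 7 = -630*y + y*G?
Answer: 178699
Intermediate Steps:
S(y, G) = 7 - 630*y + G*y (S(y, G) = 7 + (-630*y + y*G) = 7 + (-630*y + G*y) = 7 - 630*y + G*y)
-119218 - S(244, -591) = -119218 - (7 - 630*244 - 591*244) = -119218 - (7 - 153720 - 144204) = -119218 - 1*(-297917) = -119218 + 297917 = 178699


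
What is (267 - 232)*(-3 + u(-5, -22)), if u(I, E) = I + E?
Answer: -1050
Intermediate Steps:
u(I, E) = E + I
(267 - 232)*(-3 + u(-5, -22)) = (267 - 232)*(-3 + (-22 - 5)) = 35*(-3 - 27) = 35*(-30) = -1050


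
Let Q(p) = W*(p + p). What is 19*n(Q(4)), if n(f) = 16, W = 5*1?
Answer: 304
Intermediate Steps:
W = 5
Q(p) = 10*p (Q(p) = 5*(p + p) = 5*(2*p) = 10*p)
19*n(Q(4)) = 19*16 = 304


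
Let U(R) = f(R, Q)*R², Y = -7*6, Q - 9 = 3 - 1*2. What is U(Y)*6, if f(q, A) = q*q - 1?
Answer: 18659592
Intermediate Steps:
Q = 10 (Q = 9 + (3 - 1*2) = 9 + (3 - 2) = 9 + 1 = 10)
f(q, A) = -1 + q² (f(q, A) = q² - 1 = -1 + q²)
Y = -42
U(R) = R²*(-1 + R²) (U(R) = (-1 + R²)*R² = R²*(-1 + R²))
U(Y)*6 = ((-42)⁴ - 1*(-42)²)*6 = (3111696 - 1*1764)*6 = (3111696 - 1764)*6 = 3109932*6 = 18659592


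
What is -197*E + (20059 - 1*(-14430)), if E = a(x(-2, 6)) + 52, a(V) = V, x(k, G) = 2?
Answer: 23851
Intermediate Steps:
E = 54 (E = 2 + 52 = 54)
-197*E + (20059 - 1*(-14430)) = -197*54 + (20059 - 1*(-14430)) = -10638 + (20059 + 14430) = -10638 + 34489 = 23851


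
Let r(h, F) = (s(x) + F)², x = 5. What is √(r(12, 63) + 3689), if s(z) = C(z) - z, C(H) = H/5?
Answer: √7170 ≈ 84.676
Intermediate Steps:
C(H) = H/5 (C(H) = H*(⅕) = H/5)
s(z) = -4*z/5 (s(z) = z/5 - z = -4*z/5)
r(h, F) = (-4 + F)² (r(h, F) = (-⅘*5 + F)² = (-4 + F)²)
√(r(12, 63) + 3689) = √((-4 + 63)² + 3689) = √(59² + 3689) = √(3481 + 3689) = √7170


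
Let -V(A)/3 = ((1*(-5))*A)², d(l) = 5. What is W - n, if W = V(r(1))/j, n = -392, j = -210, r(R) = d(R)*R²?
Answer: 5613/14 ≈ 400.93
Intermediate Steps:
r(R) = 5*R²
V(A) = -75*A² (V(A) = -3*25*A² = -75*A²)
W = 125/14 (W = -75*(5*1²)²/(-210) = -75*(5*1)²*(-1/210) = -75*5²*(-1/210) = -75*25*(-1/210) = -1875*(-1/210) = 125/14 ≈ 8.9286)
W - n = 125/14 - 1*(-392) = 125/14 + 392 = 5613/14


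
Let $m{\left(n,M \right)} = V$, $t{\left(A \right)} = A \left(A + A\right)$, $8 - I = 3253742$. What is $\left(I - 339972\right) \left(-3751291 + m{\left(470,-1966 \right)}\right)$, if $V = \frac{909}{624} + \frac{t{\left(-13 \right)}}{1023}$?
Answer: $\frac{15422298951511591}{1144} \approx 1.3481 \cdot 10^{13}$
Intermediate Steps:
$I = -3253734$ ($I = 8 - 3253742 = -3253734$)
$t{\left(A \right)} = 2 A^{2}$ ($t{\left(A \right)} = A 2 A = 2 A^{2}$)
$V = \frac{380273}{212784}$ ($V = \frac{909}{624} + \frac{2 \left(-13\right)^{2}}{1023} = 909 \cdot \frac{1}{624} + 2 \cdot 169 \cdot \frac{1}{1023} = \frac{303}{208} + 338 \cdot \frac{1}{1023} = \frac{303}{208} + \frac{338}{1023} = \frac{380273}{212784} \approx 1.7871$)
$m{\left(n,M \right)} = \frac{380273}{212784}$
$\left(I - 339972\right) \left(-3751291 + m{\left(470,-1966 \right)}\right) = \left(-3253734 - 339972\right) \left(-3751291 + \frac{380273}{212784}\right) = \left(-3593706\right) \left(- \frac{798214323871}{212784}\right) = \frac{15422298951511591}{1144}$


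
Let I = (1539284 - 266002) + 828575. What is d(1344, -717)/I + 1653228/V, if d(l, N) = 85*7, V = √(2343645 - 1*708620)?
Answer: 595/2101857 + 1653228*√65401/327005 ≈ 1292.9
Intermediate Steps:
V = 5*√65401 (V = √(2343645 - 708620) = √1635025 = 5*√65401 ≈ 1278.7)
I = 2101857 (I = 1273282 + 828575 = 2101857)
d(l, N) = 595
d(1344, -717)/I + 1653228/V = 595/2101857 + 1653228/((5*√65401)) = 595*(1/2101857) + 1653228*(√65401/327005) = 595/2101857 + 1653228*√65401/327005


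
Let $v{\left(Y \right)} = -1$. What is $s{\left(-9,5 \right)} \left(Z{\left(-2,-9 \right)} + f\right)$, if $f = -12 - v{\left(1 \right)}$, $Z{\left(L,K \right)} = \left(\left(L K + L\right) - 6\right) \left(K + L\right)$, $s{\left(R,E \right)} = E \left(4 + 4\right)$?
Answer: $-4840$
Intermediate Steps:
$s{\left(R,E \right)} = 8 E$ ($s{\left(R,E \right)} = E 8 = 8 E$)
$Z{\left(L,K \right)} = \left(K + L\right) \left(-6 + L + K L\right)$ ($Z{\left(L,K \right)} = \left(\left(K L + L\right) - 6\right) \left(K + L\right) = \left(\left(L + K L\right) - 6\right) \left(K + L\right) = \left(-6 + L + K L\right) \left(K + L\right) = \left(K + L\right) \left(-6 + L + K L\right)$)
$f = -11$ ($f = -12 - -1 = -12 + 1 = -11$)
$s{\left(-9,5 \right)} \left(Z{\left(-2,-9 \right)} + f\right) = 8 \cdot 5 \left(\left(\left(-2\right)^{2} - -54 - -12 - -18 - 9 \left(-2\right)^{2} - 2 \left(-9\right)^{2}\right) - 11\right) = 40 \left(\left(4 + 54 + 12 + 18 - 36 - 162\right) - 11\right) = 40 \left(-110 - 11\right) = 40 \left(-121\right) = -4840$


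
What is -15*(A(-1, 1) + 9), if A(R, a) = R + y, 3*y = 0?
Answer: -120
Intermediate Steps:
y = 0 (y = (1/3)*0 = 0)
A(R, a) = R (A(R, a) = R + 0 = R)
-15*(A(-1, 1) + 9) = -15*(-1 + 9) = -15*8 = -120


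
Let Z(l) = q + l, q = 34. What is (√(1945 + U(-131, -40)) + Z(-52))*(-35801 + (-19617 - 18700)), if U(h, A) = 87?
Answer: 1334124 - 296472*√127 ≈ -2.0069e+6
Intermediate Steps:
Z(l) = 34 + l
(√(1945 + U(-131, -40)) + Z(-52))*(-35801 + (-19617 - 18700)) = (√(1945 + 87) + (34 - 52))*(-35801 + (-19617 - 18700)) = (√2032 - 18)*(-35801 - 38317) = (4*√127 - 18)*(-74118) = (-18 + 4*√127)*(-74118) = 1334124 - 296472*√127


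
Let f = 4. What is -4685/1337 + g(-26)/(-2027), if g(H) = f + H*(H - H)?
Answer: -9501843/2710099 ≈ -3.5061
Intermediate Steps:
g(H) = 4 (g(H) = 4 + H*(H - H) = 4 + H*0 = 4 + 0 = 4)
-4685/1337 + g(-26)/(-2027) = -4685/1337 + 4/(-2027) = -4685*1/1337 + 4*(-1/2027) = -4685/1337 - 4/2027 = -9501843/2710099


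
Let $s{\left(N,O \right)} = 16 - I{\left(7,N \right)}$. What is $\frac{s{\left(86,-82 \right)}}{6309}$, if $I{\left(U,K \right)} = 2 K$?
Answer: $- \frac{52}{2103} \approx -0.024727$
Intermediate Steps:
$s{\left(N,O \right)} = 16 - 2 N$
$\frac{s{\left(86,-82 \right)}}{6309} = \frac{16 - 172}{6309} = \left(16 - 172\right) \frac{1}{6309} = \left(-156\right) \frac{1}{6309} = - \frac{52}{2103}$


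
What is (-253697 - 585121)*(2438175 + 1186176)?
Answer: -3040170857118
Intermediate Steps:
(-253697 - 585121)*(2438175 + 1186176) = -838818*3624351 = -3040170857118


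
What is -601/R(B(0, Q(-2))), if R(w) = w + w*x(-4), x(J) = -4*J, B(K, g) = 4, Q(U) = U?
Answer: -601/68 ≈ -8.8382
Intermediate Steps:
R(w) = 17*w (R(w) = w + w*(-4*(-4)) = w + w*16 = w + 16*w = 17*w)
-601/R(B(0, Q(-2))) = -601/(17*4) = -601/68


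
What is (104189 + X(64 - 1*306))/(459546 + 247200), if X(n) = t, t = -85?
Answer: 52052/353373 ≈ 0.14730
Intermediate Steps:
X(n) = -85
(104189 + X(64 - 1*306))/(459546 + 247200) = (104189 - 85)/(459546 + 247200) = 104104/706746 = 104104*(1/706746) = 52052/353373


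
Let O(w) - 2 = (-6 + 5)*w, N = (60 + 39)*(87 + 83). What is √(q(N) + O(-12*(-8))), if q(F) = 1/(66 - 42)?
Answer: I*√13530/12 ≈ 9.6932*I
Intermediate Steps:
N = 16830 (N = 99*170 = 16830)
q(F) = 1/24
O(w) = 2 - w (O(w) = 2 + (-6 + 5)*w = 2 - w)
√(q(N) + O(-12*(-8))) = √(1/24 + (2 - (-12)*(-8))) = √(1/24 + (2 - 1*96)) = √(1/24 + (2 - 96)) = √(1/24 - 94) = √(-2255/24) = I*√13530/12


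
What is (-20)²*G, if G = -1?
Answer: -400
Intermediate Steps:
(-20)²*G = (-20)²*(-1) = 400*(-1) = -400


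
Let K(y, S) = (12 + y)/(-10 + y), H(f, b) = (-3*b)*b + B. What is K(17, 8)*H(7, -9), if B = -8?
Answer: -7279/7 ≈ -1039.9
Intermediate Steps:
H(f, b) = -8 - 3*b² (H(f, b) = (-3*b)*b - 8 = -3*b² - 8 = -8 - 3*b²)
K(y, S) = (12 + y)/(-10 + y)
K(17, 8)*H(7, -9) = ((12 + 17)/(-10 + 17))*(-8 - 3*(-9)²) = (29/7)*(-8 - 3*81) = ((⅐)*29)*(-8 - 243) = (29/7)*(-251) = -7279/7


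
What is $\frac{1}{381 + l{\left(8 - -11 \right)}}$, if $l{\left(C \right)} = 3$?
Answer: $\frac{1}{384} \approx 0.0026042$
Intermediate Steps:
$\frac{1}{381 + l{\left(8 - -11 \right)}} = \frac{1}{381 + 3} = \frac{1}{384}$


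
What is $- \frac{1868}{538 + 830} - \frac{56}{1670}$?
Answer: $- \frac{399521}{285570} \approx -1.399$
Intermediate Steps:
$- \frac{1868}{538 + 830} - \frac{56}{1670} = - \frac{1868}{1368} - \frac{28}{835} = \left(-1868\right) \frac{1}{1368} - \frac{28}{835} = - \frac{467}{342} - \frac{28}{835} = - \frac{399521}{285570}$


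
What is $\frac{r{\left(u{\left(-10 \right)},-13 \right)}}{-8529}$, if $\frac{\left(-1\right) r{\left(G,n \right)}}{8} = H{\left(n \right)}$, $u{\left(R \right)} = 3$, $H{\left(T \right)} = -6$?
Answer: $- \frac{16}{2843} \approx -0.0056279$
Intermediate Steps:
$r{\left(G,n \right)} = 48$ ($r{\left(G,n \right)} = \left(-8\right) \left(-6\right) = 48$)
$\frac{r{\left(u{\left(-10 \right)},-13 \right)}}{-8529} = \frac{48}{-8529} = 48 \left(- \frac{1}{8529}\right) = - \frac{16}{2843}$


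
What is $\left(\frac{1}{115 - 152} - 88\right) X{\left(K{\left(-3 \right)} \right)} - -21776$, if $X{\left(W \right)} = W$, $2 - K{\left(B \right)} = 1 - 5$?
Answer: $\frac{786170}{37} \approx 21248.0$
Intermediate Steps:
$K{\left(B \right)} = 6$ ($K{\left(B \right)} = 2 - \left(1 - 5\right) = 2 - -4 = 2 + 4 = 6$)
$\left(\frac{1}{115 - 152} - 88\right) X{\left(K{\left(-3 \right)} \right)} - -21776 = \left(\frac{1}{115 - 152} - 88\right) 6 - -21776 = \left(\frac{1}{-37} - 88\right) 6 + 21776 = \left(- \frac{1}{37} - 88\right) 6 + 21776 = \left(- \frac{3257}{37}\right) 6 + 21776 = - \frac{19542}{37} + 21776 = \frac{786170}{37}$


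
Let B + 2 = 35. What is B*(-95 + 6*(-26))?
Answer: -8283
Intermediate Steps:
B = 33 (B = -2 + 35 = 33)
B*(-95 + 6*(-26)) = 33*(-95 + 6*(-26)) = 33*(-95 - 156) = 33*(-251) = -8283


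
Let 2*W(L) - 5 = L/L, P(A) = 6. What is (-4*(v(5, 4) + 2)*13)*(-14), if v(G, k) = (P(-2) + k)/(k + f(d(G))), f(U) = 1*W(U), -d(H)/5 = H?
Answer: 2496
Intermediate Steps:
W(L) = 3 (W(L) = 5/2 + (L/L)/2 = 5/2 + (½)*1 = 5/2 + ½ = 3)
d(H) = -5*H
f(U) = 3 (f(U) = 1*3 = 3)
v(G, k) = (6 + k)/(3 + k) (v(G, k) = (6 + k)/(k + 3) = (6 + k)/(3 + k))
(-4*(v(5, 4) + 2)*13)*(-14) = (-4*((6 + 4)/(3 + 4) + 2)*13)*(-14) = (-4*(10/7 + 2)*13)*(-14) = (-4*24/7*13)*(-14) = -96/7*13*(-14) = -1248/7*(-14) = 2496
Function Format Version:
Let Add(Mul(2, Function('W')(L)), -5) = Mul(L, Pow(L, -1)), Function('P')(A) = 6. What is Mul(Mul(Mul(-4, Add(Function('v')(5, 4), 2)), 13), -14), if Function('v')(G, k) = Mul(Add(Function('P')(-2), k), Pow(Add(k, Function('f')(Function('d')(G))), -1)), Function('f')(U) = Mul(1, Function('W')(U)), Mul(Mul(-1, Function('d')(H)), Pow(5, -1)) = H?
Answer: 2496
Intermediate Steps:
Function('W')(L) = 3 (Function('W')(L) = Add(Rational(5, 2), Mul(Rational(1, 2), Mul(L, Pow(L, -1)))) = Add(Rational(5, 2), Mul(Rational(1, 2), 1)) = Add(Rational(5, 2), Rational(1, 2)) = 3)
Function('d')(H) = Mul(-5, H)
Function('f')(U) = 3 (Function('f')(U) = Mul(1, 3) = 3)
Function('v')(G, k) = Mul(Pow(Add(3, k), -1), Add(6, k)) (Function('v')(G, k) = Mul(Add(6, k), Pow(Add(k, 3), -1)) = Mul(Add(6, k), Pow(Add(3, k), -1)) = Mul(Pow(Add(3, k), -1), Add(6, k)))
Mul(Mul(Mul(-4, Add(Function('v')(5, 4), 2)), 13), -14) = Mul(Mul(Mul(-4, Add(Mul(Pow(Add(3, 4), -1), Add(6, 4)), 2)), 13), -14) = Mul(Mul(Mul(-4, Add(Mul(Pow(7, -1), 10), 2)), 13), -14) = Mul(Mul(Mul(-4, Add(Mul(Rational(1, 7), 10), 2)), 13), -14) = Mul(Mul(Mul(-4, Add(Rational(10, 7), 2)), 13), -14) = Mul(Mul(Mul(-4, Rational(24, 7)), 13), -14) = Mul(Mul(Rational(-96, 7), 13), -14) = Mul(Rational(-1248, 7), -14) = 2496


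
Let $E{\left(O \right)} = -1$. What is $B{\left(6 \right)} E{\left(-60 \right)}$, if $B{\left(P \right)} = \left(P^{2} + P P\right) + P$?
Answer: $-78$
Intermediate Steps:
$B{\left(P \right)} = P + 2 P^{2}$ ($B{\left(P \right)} = \left(P^{2} + P^{2}\right) + P = 2 P^{2} + P = P + 2 P^{2}$)
$B{\left(6 \right)} E{\left(-60 \right)} = 6 \left(1 + 2 \cdot 6\right) \left(-1\right) = 6 \left(1 + 12\right) \left(-1\right) = 6 \cdot 13 \left(-1\right) = 78 \left(-1\right) = -78$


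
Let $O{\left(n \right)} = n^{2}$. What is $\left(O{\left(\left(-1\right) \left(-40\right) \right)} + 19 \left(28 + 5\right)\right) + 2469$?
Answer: $4696$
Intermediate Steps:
$\left(O{\left(\left(-1\right) \left(-40\right) \right)} + 19 \left(28 + 5\right)\right) + 2469 = \left(\left(\left(-1\right) \left(-40\right)\right)^{2} + 19 \left(28 + 5\right)\right) + 2469 = \left(40^{2} + 19 \cdot 33\right) + 2469 = \left(1600 + 627\right) + 2469 = 2227 + 2469 = 4696$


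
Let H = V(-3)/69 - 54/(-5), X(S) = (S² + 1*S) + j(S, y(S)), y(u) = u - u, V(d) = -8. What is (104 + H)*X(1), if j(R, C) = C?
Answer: 79132/345 ≈ 229.37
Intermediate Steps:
y(u) = 0
X(S) = S + S² (X(S) = (S² + 1*S) + 0 = (S² + S) + 0 = (S + S²) + 0 = S + S²)
H = 3686/345 (H = -8/69 - 54/(-5) = -8*1/69 - 54*(-⅕) = -8/69 + 54/5 = 3686/345 ≈ 10.684)
(104 + H)*X(1) = (104 + 3686/345)*(1*(1 + 1)) = 39566*(1*2)/345 = (39566/345)*2 = 79132/345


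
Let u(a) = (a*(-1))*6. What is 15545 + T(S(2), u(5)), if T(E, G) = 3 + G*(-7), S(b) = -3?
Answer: 15758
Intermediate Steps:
u(a) = -6*a (u(a) = -a*6 = -6*a)
T(E, G) = 3 - 7*G
15545 + T(S(2), u(5)) = 15545 + (3 - (-42)*5) = 15545 + (3 - 7*(-30)) = 15545 + (3 + 210) = 15545 + 213 = 15758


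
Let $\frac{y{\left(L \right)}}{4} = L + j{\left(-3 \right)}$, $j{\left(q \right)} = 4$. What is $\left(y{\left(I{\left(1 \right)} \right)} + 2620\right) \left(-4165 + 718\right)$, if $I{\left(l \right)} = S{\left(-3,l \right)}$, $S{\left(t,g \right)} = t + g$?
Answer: $-9058716$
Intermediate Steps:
$S{\left(t,g \right)} = g + t$
$I{\left(l \right)} = -3 + l$ ($I{\left(l \right)} = l - 3 = -3 + l$)
$y{\left(L \right)} = 16 + 4 L$ ($y{\left(L \right)} = 4 \left(L + 4\right) = 4 \left(4 + L\right) = 16 + 4 L$)
$\left(y{\left(I{\left(1 \right)} \right)} + 2620\right) \left(-4165 + 718\right) = \left(\left(16 + 4 \left(-3 + 1\right)\right) + 2620\right) \left(-4165 + 718\right) = \left(\left(16 + 4 \left(-2\right)\right) + 2620\right) \left(-3447\right) = \left(\left(16 - 8\right) + 2620\right) \left(-3447\right) = \left(8 + 2620\right) \left(-3447\right) = 2628 \left(-3447\right) = -9058716$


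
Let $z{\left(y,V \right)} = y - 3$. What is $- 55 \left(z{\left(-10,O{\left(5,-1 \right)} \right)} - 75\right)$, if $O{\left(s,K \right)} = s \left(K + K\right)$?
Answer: $4840$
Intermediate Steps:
$O{\left(s,K \right)} = 2 K s$ ($O{\left(s,K \right)} = s 2 K = 2 K s$)
$z{\left(y,V \right)} = -3 + y$ ($z{\left(y,V \right)} = y - 3 = -3 + y$)
$- 55 \left(z{\left(-10,O{\left(5,-1 \right)} \right)} - 75\right) = - 55 \left(\left(-3 - 10\right) - 75\right) = - 55 \left(-13 - 75\right) = \left(-55\right) \left(-88\right) = 4840$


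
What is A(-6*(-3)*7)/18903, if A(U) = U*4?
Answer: 168/6301 ≈ 0.026662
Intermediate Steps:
A(U) = 4*U
A(-6*(-3)*7)/18903 = (4*(-6*(-3)*7))/18903 = (4*(18*7))*(1/18903) = (4*126)*(1/18903) = 504*(1/18903) = 168/6301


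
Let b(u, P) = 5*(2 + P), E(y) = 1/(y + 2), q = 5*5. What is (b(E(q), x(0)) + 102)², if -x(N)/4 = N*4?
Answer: 12544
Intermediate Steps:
q = 25
x(N) = -16*N (x(N) = -4*N*4 = -16*N)
E(y) = 1/(2 + y)
b(u, P) = 10 + 5*P
(b(E(q), x(0)) + 102)² = ((10 + 5*(-16*0)) + 102)² = ((10 + 5*0) + 102)² = ((10 + 0) + 102)² = (10 + 102)² = 112² = 12544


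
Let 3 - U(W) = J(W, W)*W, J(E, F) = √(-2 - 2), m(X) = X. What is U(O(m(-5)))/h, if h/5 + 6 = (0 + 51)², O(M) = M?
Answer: 1/4325 + 2*I/2595 ≈ 0.00023121 + 0.00077071*I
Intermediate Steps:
h = 12975 (h = -30 + 5*(0 + 51)² = -30 + 5*51² = -30 + 5*2601 = -30 + 13005 = 12975)
J(E, F) = 2*I (J(E, F) = √(-4) = 2*I)
U(W) = 3 - 2*I*W
U(O(m(-5)))/h = (3 - 2*I*(-5))/12975 = (3 + 10*I)*(1/12975) = 1/4325 + 2*I/2595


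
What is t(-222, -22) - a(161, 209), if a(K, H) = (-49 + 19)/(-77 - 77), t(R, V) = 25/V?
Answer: -205/154 ≈ -1.3312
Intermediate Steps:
a(K, H) = 15/77 (a(K, H) = -30/(-154) = -30*(-1/154) = 15/77)
t(-222, -22) - a(161, 209) = 25/(-22) - 1*15/77 = 25*(-1/22) - 15/77 = -25/22 - 15/77 = -205/154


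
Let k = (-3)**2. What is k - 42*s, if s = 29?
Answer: -1209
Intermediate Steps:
k = 9
k - 42*s = 9 - 42*29 = 9 - 1218 = -1209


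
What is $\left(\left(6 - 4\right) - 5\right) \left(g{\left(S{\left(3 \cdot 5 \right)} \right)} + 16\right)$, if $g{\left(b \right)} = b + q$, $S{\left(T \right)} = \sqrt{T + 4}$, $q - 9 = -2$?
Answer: $-69 - 3 \sqrt{19} \approx -82.077$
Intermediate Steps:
$q = 7$ ($q = 9 - 2 = 7$)
$S{\left(T \right)} = \sqrt{4 + T}$
$g{\left(b \right)} = 7 + b$ ($g{\left(b \right)} = b + 7 = 7 + b$)
$\left(\left(6 - 4\right) - 5\right) \left(g{\left(S{\left(3 \cdot 5 \right)} \right)} + 16\right) = \left(\left(6 - 4\right) - 5\right) \left(\left(7 + \sqrt{4 + 3 \cdot 5}\right) + 16\right) = \left(2 - 5\right) \left(\left(7 + \sqrt{4 + 15}\right) + 16\right) = - 3 \left(\left(7 + \sqrt{19}\right) + 16\right) = - 3 \left(23 + \sqrt{19}\right) = -69 - 3 \sqrt{19}$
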